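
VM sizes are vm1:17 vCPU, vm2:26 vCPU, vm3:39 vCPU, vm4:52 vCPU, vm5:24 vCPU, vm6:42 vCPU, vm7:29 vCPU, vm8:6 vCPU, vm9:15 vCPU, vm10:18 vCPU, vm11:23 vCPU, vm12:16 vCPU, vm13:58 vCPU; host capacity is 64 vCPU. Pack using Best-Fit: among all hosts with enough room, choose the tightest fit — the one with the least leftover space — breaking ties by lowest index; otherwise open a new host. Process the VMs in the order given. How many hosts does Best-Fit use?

host 1: place vm1 (17 vCPU), 47 vCPU left
host 1: place vm2 (26 vCPU), 21 vCPU left
host 2: place vm3 (39 vCPU), 25 vCPU left
host 3: place vm4 (52 vCPU), 12 vCPU left
host 2: place vm5 (24 vCPU), 1 vCPU left
host 4: place vm6 (42 vCPU), 22 vCPU left
host 5: place vm7 (29 vCPU), 35 vCPU left
host 3: place vm8 (6 vCPU), 6 vCPU left
host 1: place vm9 (15 vCPU), 6 vCPU left
host 4: place vm10 (18 vCPU), 4 vCPU left
host 5: place vm11 (23 vCPU), 12 vCPU left
host 6: place vm12 (16 vCPU), 48 vCPU left
host 7: place vm13 (58 vCPU), 6 vCPU left
Final hosts: [17,26,15] [39,24] [52,6] [42,18] [29,23] [16] [58].

7 hosts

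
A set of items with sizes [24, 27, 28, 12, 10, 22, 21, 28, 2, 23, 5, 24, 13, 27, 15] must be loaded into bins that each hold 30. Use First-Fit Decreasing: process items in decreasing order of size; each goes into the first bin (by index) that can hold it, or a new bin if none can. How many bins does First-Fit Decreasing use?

11 bins

Sorted descending: 28, 28, 27, 27, 24, 24, 23, 22, 21, 15, 13, 12, 10, 5, 2.
Put 28 in bin 1; 2 remain.
Put 28 in bin 2; 2 remain.
Put 27 in bin 3; 3 remain.
Put 27 in bin 4; 3 remain.
Put 24 in bin 5; 6 remain.
Put 24 in bin 6; 6 remain.
Put 23 in bin 7; 7 remain.
Put 22 in bin 8; 8 remain.
Put 21 in bin 9; 9 remain.
Put 15 in bin 10; 15 remain.
Put 13 in bin 10; 2 remain.
Put 12 in bin 11; 18 remain.
Put 10 in bin 11; 8 remain.
Put 5 in bin 5; 1 remain.
Put 2 in bin 1; 0 remain.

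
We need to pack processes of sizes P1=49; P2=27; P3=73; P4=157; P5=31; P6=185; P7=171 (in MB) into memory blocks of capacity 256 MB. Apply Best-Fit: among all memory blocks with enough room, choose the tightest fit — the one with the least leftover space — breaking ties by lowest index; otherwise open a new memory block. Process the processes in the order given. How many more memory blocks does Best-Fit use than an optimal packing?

Best-Fit: [49,27,73] [157,31] [185] [171] → 4 memory blocks.
Total size 693 MB; any packing needs at least ⌈693/256⌉ = 3 memory blocks.
An optimal packing achieves that bound: [185,49] [171,73] [157,31,27] → 3 memory blocks.
Excess: 4 − 3 = 1.

1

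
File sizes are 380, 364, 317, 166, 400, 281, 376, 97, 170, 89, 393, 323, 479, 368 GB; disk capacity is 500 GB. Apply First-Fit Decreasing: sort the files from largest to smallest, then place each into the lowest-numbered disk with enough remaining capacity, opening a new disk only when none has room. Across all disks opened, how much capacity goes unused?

Sorted descending: 479, 400, 393, 380, 376, 368, 364, 323, 317, 281, 170, 166, 97, 89.
479 GB → disk 1 (remaining 21 GB)
400 GB → disk 2 (remaining 100 GB)
393 GB → disk 3 (remaining 107 GB)
380 GB → disk 4 (remaining 120 GB)
376 GB → disk 5 (remaining 124 GB)
368 GB → disk 6 (remaining 132 GB)
364 GB → disk 7 (remaining 136 GB)
323 GB → disk 8 (remaining 177 GB)
317 GB → disk 9 (remaining 183 GB)
281 GB → disk 10 (remaining 219 GB)
170 GB → disk 8 (remaining 7 GB)
166 GB → disk 9 (remaining 17 GB)
97 GB → disk 2 (remaining 3 GB)
89 GB → disk 3 (remaining 18 GB)
10 disks × 500 GB = 5000 GB; used 4203 GB; unused 797 GB.

797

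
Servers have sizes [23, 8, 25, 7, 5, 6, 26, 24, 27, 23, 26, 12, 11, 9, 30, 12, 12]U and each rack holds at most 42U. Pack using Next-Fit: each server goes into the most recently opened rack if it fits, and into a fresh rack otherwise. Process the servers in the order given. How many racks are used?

10

rack 1: place 23U, 19U left
rack 1: place 8U, 11U left
rack 2: place 25U, 17U left
rack 2: place 7U, 10U left
rack 2: place 5U, 5U left
rack 3: place 6U, 36U left
rack 3: place 26U, 10U left
rack 4: place 24U, 18U left
rack 5: place 27U, 15U left
rack 6: place 23U, 19U left
rack 7: place 26U, 16U left
rack 7: place 12U, 4U left
rack 8: place 11U, 31U left
rack 8: place 9U, 22U left
rack 9: place 30U, 12U left
rack 9: place 12U, 0U left
rack 10: place 12U, 30U left
Final racks: [23,8] [25,7,5] [6,26] [24] [27] [23] [26,12] [11,9] [30,12] [12].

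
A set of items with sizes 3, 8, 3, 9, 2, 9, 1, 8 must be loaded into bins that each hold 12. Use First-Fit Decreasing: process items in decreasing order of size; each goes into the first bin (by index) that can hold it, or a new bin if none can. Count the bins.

Sorted descending: 9, 9, 8, 8, 3, 3, 2, 1.
bin 1: place 9, 3 left
bin 2: place 9, 3 left
bin 3: place 8, 4 left
bin 4: place 8, 4 left
bin 1: place 3, 0 left
bin 2: place 3, 0 left
bin 3: place 2, 2 left
bin 3: place 1, 1 left
Final bins: [9,3] [9,3] [8,2,1] [8].

4 bins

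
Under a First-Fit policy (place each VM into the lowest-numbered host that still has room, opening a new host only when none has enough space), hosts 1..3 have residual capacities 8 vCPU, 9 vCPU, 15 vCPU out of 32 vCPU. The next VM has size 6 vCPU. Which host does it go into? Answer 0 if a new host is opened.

1

Hosts with room: host 1 (8 vCPU), host 2 (9 vCPU), host 3 (15 vCPU).
The first with room is host 1.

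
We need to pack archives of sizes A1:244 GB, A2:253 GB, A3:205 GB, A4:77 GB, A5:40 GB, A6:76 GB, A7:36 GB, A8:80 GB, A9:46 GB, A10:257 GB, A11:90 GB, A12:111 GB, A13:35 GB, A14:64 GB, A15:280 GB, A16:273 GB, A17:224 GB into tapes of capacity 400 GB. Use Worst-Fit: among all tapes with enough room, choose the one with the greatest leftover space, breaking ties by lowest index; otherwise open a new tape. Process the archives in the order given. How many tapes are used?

tape 1: place A1 (244 GB), 156 GB left
tape 2: place A2 (253 GB), 147 GB left
tape 3: place A3 (205 GB), 195 GB left
tape 3: place A4 (77 GB), 118 GB left
tape 1: place A5 (40 GB), 116 GB left
tape 2: place A6 (76 GB), 71 GB left
tape 3: place A7 (36 GB), 82 GB left
tape 1: place A8 (80 GB), 36 GB left
tape 3: place A9 (46 GB), 36 GB left
tape 4: place A10 (257 GB), 143 GB left
tape 4: place A11 (90 GB), 53 GB left
tape 5: place A12 (111 GB), 289 GB left
tape 5: place A13 (35 GB), 254 GB left
tape 5: place A14 (64 GB), 190 GB left
tape 6: place A15 (280 GB), 120 GB left
tape 7: place A16 (273 GB), 127 GB left
tape 8: place A17 (224 GB), 176 GB left

8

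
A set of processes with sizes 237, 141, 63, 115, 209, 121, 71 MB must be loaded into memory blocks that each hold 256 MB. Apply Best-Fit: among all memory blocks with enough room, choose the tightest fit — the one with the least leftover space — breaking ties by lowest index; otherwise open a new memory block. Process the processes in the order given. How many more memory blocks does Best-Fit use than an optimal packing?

Best-Fit: [237] [141,63] [115,121] [209] [71] → 5 memory blocks.
Total size 957 MB; any packing needs at least ⌈957/256⌉ = 4 memory blocks.
An optimal packing achieves that bound: [237] [209] [141,115] [121,71,63] → 4 memory blocks.
Excess: 5 − 4 = 1.

1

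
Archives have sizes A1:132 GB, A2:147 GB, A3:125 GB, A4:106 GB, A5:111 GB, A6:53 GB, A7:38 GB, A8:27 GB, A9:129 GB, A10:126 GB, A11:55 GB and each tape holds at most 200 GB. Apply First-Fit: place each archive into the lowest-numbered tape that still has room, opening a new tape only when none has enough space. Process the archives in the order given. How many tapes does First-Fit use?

A1 (132 GB) → tape 1 (remaining 68 GB)
A2 (147 GB) → tape 2 (remaining 53 GB)
A3 (125 GB) → tape 3 (remaining 75 GB)
A4 (106 GB) → tape 4 (remaining 94 GB)
A5 (111 GB) → tape 5 (remaining 89 GB)
A6 (53 GB) → tape 1 (remaining 15 GB)
A7 (38 GB) → tape 2 (remaining 15 GB)
A8 (27 GB) → tape 3 (remaining 48 GB)
A9 (129 GB) → tape 6 (remaining 71 GB)
A10 (126 GB) → tape 7 (remaining 74 GB)
A11 (55 GB) → tape 4 (remaining 39 GB)

7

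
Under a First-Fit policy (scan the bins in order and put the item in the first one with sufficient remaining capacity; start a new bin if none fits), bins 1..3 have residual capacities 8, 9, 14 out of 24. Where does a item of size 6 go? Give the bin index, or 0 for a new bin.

1

Bins with room: bin 1 (8), bin 2 (9), bin 3 (14).
The first with room is bin 1.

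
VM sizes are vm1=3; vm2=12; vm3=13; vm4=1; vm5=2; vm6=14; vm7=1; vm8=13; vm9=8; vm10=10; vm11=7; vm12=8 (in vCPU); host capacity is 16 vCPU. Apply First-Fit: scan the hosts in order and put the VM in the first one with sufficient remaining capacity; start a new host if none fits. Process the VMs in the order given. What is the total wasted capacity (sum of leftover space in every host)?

host 1: place vm1 (3 vCPU), 13 vCPU left
host 1: place vm2 (12 vCPU), 1 vCPU left
host 2: place vm3 (13 vCPU), 3 vCPU left
host 1: place vm4 (1 vCPU), 0 vCPU left
host 2: place vm5 (2 vCPU), 1 vCPU left
host 3: place vm6 (14 vCPU), 2 vCPU left
host 2: place vm7 (1 vCPU), 0 vCPU left
host 4: place vm8 (13 vCPU), 3 vCPU left
host 5: place vm9 (8 vCPU), 8 vCPU left
host 6: place vm10 (10 vCPU), 6 vCPU left
host 5: place vm11 (7 vCPU), 1 vCPU left
host 7: place vm12 (8 vCPU), 8 vCPU left
7 hosts × 16 vCPU = 112 vCPU; used 92 vCPU; unused 20 vCPU.

20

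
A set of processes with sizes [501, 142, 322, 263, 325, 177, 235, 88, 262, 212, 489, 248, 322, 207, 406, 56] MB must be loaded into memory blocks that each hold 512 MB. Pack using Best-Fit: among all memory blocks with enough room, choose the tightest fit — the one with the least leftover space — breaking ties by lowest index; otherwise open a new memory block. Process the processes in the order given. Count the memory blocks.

Put 501 MB in memory block 1; 11 MB remain.
Put 142 MB in memory block 2; 370 MB remain.
Put 322 MB in memory block 2; 48 MB remain.
Put 263 MB in memory block 3; 249 MB remain.
Put 325 MB in memory block 4; 187 MB remain.
Put 177 MB in memory block 4; 10 MB remain.
Put 235 MB in memory block 3; 14 MB remain.
Put 88 MB in memory block 5; 424 MB remain.
Put 262 MB in memory block 5; 162 MB remain.
Put 212 MB in memory block 6; 300 MB remain.
Put 489 MB in memory block 7; 23 MB remain.
Put 248 MB in memory block 6; 52 MB remain.
Put 322 MB in memory block 8; 190 MB remain.
Put 207 MB in memory block 9; 305 MB remain.
Put 406 MB in memory block 10; 106 MB remain.
Put 56 MB in memory block 10; 50 MB remain.

10 memory blocks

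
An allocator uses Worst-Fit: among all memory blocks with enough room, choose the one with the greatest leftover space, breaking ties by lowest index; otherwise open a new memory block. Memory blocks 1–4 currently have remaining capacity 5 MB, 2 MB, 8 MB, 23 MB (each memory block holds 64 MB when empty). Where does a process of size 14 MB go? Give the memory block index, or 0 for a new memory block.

Memory blocks with room: memory block 4 (23 MB).
Most room is memory block 4 with 23 MB free.

4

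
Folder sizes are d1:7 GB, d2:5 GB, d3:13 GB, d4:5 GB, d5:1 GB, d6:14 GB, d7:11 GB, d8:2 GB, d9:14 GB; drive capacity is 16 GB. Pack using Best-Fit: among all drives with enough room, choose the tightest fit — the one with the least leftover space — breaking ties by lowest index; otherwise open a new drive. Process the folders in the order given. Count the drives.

5

Put d1 (7 GB) in drive 1; 9 GB remain.
Put d2 (5 GB) in drive 1; 4 GB remain.
Put d3 (13 GB) in drive 2; 3 GB remain.
Put d4 (5 GB) in drive 3; 11 GB remain.
Put d5 (1 GB) in drive 2; 2 GB remain.
Put d6 (14 GB) in drive 4; 2 GB remain.
Put d7 (11 GB) in drive 3; 0 GB remain.
Put d8 (2 GB) in drive 2; 0 GB remain.
Put d9 (14 GB) in drive 5; 2 GB remain.
Final drives: [7,5] [13,1,2] [5,11] [14] [14].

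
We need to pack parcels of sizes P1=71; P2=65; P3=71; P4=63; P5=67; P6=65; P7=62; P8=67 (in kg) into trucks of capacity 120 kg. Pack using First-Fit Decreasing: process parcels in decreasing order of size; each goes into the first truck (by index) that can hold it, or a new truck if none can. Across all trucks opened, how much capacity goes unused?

429

Sorted descending: 71, 71, 67, 67, 65, 65, 63, 62.
Put 71 kg in truck 1; 49 kg remain.
Put 71 kg in truck 2; 49 kg remain.
Put 67 kg in truck 3; 53 kg remain.
Put 67 kg in truck 4; 53 kg remain.
Put 65 kg in truck 5; 55 kg remain.
Put 65 kg in truck 6; 55 kg remain.
Put 63 kg in truck 7; 57 kg remain.
Put 62 kg in truck 8; 58 kg remain.
8 trucks × 120 kg = 960 kg; used 531 kg; unused 429 kg.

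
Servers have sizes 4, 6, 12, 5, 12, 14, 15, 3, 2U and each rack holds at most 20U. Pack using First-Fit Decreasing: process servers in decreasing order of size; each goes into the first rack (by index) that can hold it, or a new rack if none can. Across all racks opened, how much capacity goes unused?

7

Sorted descending: 15, 14, 12, 12, 6, 5, 4, 3, 2.
Put 15U in rack 1; 5U remain.
Put 14U in rack 2; 6U remain.
Put 12U in rack 3; 8U remain.
Put 12U in rack 4; 8U remain.
Put 6U in rack 2; 0U remain.
Put 5U in rack 1; 0U remain.
Put 4U in rack 3; 4U remain.
Put 3U in rack 3; 1U remain.
Put 2U in rack 4; 6U remain.
4 racks × 20U = 80U; used 73U; unused 7U.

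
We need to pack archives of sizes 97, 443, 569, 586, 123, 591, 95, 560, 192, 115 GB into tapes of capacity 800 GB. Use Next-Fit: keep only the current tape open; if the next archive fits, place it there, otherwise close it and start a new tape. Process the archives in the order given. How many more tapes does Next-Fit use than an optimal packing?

1

Next-Fit: [97,443] [569] [586,123] [591,95] [560,192] [115] → 6 tapes.
Total size 3371 GB; any packing needs at least ⌈3371/800⌉ = 5 tapes.
An optimal packing achieves that bound: [591,192] [586,123] [569,115,97] [560,95] [443] → 5 tapes.
Excess: 6 − 5 = 1.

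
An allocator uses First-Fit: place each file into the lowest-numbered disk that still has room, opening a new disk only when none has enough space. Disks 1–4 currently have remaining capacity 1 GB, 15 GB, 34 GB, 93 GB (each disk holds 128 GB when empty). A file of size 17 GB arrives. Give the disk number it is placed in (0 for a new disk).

Disks with room: disk 3 (34 GB), disk 4 (93 GB).
The first with room is disk 3.

3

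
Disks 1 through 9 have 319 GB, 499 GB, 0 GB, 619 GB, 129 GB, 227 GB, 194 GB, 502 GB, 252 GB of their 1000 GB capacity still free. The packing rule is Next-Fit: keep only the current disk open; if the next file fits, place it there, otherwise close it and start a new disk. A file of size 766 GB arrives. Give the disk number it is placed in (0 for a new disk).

Next-Fit only looks at disk 9, which has 252 GB free.
766 GB does not fit, so a new disk is opened.

0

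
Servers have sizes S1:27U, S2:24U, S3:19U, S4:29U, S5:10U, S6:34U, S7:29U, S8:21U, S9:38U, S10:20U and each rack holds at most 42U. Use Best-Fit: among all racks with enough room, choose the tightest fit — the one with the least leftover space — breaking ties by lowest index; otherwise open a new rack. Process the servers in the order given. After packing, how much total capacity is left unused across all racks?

85

Put S1 (27U) in rack 1; 15U remain.
Put S2 (24U) in rack 2; 18U remain.
Put S3 (19U) in rack 3; 23U remain.
Put S4 (29U) in rack 4; 13U remain.
Put S5 (10U) in rack 4; 3U remain.
Put S6 (34U) in rack 5; 8U remain.
Put S7 (29U) in rack 6; 13U remain.
Put S8 (21U) in rack 3; 2U remain.
Put S9 (38U) in rack 7; 4U remain.
Put S10 (20U) in rack 8; 22U remain.
8 racks × 42U = 336U; used 251U; unused 85U.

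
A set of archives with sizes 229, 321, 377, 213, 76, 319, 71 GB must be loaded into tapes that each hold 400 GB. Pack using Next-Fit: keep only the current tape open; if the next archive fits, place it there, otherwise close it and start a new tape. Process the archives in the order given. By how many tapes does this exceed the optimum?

Next-Fit: [229] [321] [377] [213,76] [319,71] → 5 tapes.
Total size 1606 GB; any packing needs at least ⌈1606/400⌉ = 5 tapes.
So 5 is already optimal.

0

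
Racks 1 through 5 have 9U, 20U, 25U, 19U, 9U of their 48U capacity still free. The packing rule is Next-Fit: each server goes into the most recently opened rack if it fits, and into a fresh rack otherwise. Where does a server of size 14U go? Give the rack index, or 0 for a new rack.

Next-Fit only looks at rack 5, which has 9U free.
14U does not fit, so a new rack is opened.

0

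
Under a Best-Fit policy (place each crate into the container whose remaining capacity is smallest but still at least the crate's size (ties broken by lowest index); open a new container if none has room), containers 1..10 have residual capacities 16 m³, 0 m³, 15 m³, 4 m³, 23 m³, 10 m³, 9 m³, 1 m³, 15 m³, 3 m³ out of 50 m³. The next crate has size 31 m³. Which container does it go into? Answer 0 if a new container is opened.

0

No container has ≥ 31 m³ free, so a new container is opened.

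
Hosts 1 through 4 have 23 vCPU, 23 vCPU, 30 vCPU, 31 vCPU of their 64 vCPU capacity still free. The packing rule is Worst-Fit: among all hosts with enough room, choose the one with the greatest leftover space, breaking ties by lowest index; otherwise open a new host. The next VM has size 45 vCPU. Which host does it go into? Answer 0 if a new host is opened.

0

No host has ≥ 45 vCPU free, so a new host is opened.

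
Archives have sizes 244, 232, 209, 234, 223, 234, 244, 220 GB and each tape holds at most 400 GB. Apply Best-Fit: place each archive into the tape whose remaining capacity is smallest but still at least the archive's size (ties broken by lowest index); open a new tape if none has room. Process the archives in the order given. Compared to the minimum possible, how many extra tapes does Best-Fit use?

0

Best-Fit: [244] [232] [209] [234] [223] [234] [244] [220] → 8 tapes.
8 archives exceed 200 GB (half the capacity), and no two of those can share a tape, so at least 8 tapes are needed.
So 8 is already optimal.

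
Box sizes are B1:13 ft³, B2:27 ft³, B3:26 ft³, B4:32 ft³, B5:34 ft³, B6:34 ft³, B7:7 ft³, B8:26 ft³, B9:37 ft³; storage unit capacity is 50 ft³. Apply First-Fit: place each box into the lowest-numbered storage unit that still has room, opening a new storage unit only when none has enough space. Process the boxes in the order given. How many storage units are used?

7

storage unit 1: place B1 (13 ft³), 37 ft³ left
storage unit 1: place B2 (27 ft³), 10 ft³ left
storage unit 2: place B3 (26 ft³), 24 ft³ left
storage unit 3: place B4 (32 ft³), 18 ft³ left
storage unit 4: place B5 (34 ft³), 16 ft³ left
storage unit 5: place B6 (34 ft³), 16 ft³ left
storage unit 1: place B7 (7 ft³), 3 ft³ left
storage unit 6: place B8 (26 ft³), 24 ft³ left
storage unit 7: place B9 (37 ft³), 13 ft³ left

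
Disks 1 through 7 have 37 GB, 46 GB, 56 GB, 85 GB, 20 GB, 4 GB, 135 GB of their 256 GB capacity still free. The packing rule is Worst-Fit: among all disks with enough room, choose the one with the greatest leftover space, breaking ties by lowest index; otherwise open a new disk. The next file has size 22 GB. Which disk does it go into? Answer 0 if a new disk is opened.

Disks with room: disk 1 (37 GB), disk 2 (46 GB), disk 3 (56 GB), disk 4 (85 GB), disk 7 (135 GB).
Most room is disk 7 with 135 GB free.

7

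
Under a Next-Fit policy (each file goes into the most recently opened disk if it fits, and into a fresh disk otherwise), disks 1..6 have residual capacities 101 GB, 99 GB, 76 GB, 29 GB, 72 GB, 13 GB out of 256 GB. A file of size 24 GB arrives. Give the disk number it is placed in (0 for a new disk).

Next-Fit only looks at disk 6, which has 13 GB free.
24 GB does not fit, so a new disk is opened.

0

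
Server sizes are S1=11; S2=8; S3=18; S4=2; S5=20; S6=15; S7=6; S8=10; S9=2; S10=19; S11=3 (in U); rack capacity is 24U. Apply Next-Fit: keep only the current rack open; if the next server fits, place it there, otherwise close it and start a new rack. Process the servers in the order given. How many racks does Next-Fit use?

rack 1: place S1 (11U), 13U left
rack 1: place S2 (8U), 5U left
rack 2: place S3 (18U), 6U left
rack 2: place S4 (2U), 4U left
rack 3: place S5 (20U), 4U left
rack 4: place S6 (15U), 9U left
rack 4: place S7 (6U), 3U left
rack 5: place S8 (10U), 14U left
rack 5: place S9 (2U), 12U left
rack 6: place S10 (19U), 5U left
rack 6: place S11 (3U), 2U left

6 racks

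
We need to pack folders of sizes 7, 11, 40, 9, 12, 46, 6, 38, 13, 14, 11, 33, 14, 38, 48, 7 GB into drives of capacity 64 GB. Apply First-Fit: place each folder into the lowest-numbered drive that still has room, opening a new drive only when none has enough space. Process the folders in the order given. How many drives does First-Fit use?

Put 7 GB in drive 1; 57 GB remain.
Put 11 GB in drive 1; 46 GB remain.
Put 40 GB in drive 1; 6 GB remain.
Put 9 GB in drive 2; 55 GB remain.
Put 12 GB in drive 2; 43 GB remain.
Put 46 GB in drive 3; 18 GB remain.
Put 6 GB in drive 1; 0 GB remain.
Put 38 GB in drive 2; 5 GB remain.
Put 13 GB in drive 3; 5 GB remain.
Put 14 GB in drive 4; 50 GB remain.
Put 11 GB in drive 4; 39 GB remain.
Put 33 GB in drive 4; 6 GB remain.
Put 14 GB in drive 5; 50 GB remain.
Put 38 GB in drive 5; 12 GB remain.
Put 48 GB in drive 6; 16 GB remain.
Put 7 GB in drive 5; 5 GB remain.

6 drives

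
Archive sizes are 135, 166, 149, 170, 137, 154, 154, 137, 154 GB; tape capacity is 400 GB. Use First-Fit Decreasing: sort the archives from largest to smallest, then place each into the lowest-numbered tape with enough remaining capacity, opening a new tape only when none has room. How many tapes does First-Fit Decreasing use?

Sorted descending: 170, 166, 154, 154, 154, 149, 137, 137, 135.
170 GB → tape 1 (remaining 230 GB)
166 GB → tape 1 (remaining 64 GB)
154 GB → tape 2 (remaining 246 GB)
154 GB → tape 2 (remaining 92 GB)
154 GB → tape 3 (remaining 246 GB)
149 GB → tape 3 (remaining 97 GB)
137 GB → tape 4 (remaining 263 GB)
137 GB → tape 4 (remaining 126 GB)
135 GB → tape 5 (remaining 265 GB)
Final tapes: [170,166] [154,154] [154,149] [137,137] [135].

5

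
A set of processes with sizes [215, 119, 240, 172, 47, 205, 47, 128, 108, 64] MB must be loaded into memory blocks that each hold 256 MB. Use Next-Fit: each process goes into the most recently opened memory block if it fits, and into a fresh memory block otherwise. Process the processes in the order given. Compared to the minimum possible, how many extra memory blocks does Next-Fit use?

1

Next-Fit: [215] [119] [240] [172,47] [205,47] [128,108] [64] → 7 memory blocks.
Total size 1345 MB; any packing needs at least ⌈1345/256⌉ = 6 memory blocks.
An optimal packing achieves that bound: [240] [215] [205,47] [172,64] [128,119] [108,47] → 6 memory blocks.
Excess: 7 − 6 = 1.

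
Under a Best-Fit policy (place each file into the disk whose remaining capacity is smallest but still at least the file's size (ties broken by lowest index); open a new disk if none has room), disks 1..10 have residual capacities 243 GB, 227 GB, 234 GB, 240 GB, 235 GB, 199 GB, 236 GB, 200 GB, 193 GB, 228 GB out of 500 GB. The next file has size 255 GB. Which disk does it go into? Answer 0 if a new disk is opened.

0

No disk has ≥ 255 GB free, so a new disk is opened.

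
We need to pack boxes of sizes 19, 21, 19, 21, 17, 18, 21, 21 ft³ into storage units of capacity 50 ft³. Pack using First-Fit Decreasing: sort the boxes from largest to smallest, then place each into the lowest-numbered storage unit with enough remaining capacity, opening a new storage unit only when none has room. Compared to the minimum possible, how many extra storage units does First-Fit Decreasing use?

First-Fit Decreasing: [21,21] [21,21] [19,19] [18,17] → 4 storage units.
Total size 157 ft³; any packing needs at least ⌈157/50⌉ = 4 storage units.
So 4 is already optimal.

0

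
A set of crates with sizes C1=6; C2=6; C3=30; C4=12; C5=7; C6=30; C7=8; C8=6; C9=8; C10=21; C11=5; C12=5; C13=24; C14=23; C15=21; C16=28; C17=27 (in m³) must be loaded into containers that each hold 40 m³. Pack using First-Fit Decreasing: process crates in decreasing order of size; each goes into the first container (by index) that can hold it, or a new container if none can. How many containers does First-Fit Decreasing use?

8

Sorted descending: 30, 30, 28, 27, 24, 23, 21, 21, 12, 8, 8, 7, 6, 6, 6, 5, 5.
Put 30 m³ in container 1; 10 m³ remain.
Put 30 m³ in container 2; 10 m³ remain.
Put 28 m³ in container 3; 12 m³ remain.
Put 27 m³ in container 4; 13 m³ remain.
Put 24 m³ in container 5; 16 m³ remain.
Put 23 m³ in container 6; 17 m³ remain.
Put 21 m³ in container 7; 19 m³ remain.
Put 21 m³ in container 8; 19 m³ remain.
Put 12 m³ in container 3; 0 m³ remain.
Put 8 m³ in container 1; 2 m³ remain.
Put 8 m³ in container 2; 2 m³ remain.
Put 7 m³ in container 4; 6 m³ remain.
Put 6 m³ in container 4; 0 m³ remain.
Put 6 m³ in container 5; 10 m³ remain.
Put 6 m³ in container 5; 4 m³ remain.
Put 5 m³ in container 6; 12 m³ remain.
Put 5 m³ in container 6; 7 m³ remain.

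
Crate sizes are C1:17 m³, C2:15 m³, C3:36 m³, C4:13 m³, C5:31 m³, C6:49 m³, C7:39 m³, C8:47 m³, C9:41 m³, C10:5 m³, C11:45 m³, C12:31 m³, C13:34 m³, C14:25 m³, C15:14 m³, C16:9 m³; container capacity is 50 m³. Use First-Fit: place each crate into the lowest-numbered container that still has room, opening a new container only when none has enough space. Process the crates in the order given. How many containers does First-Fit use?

C1 (17 m³) → container 1 (remaining 33 m³)
C2 (15 m³) → container 1 (remaining 18 m³)
C3 (36 m³) → container 2 (remaining 14 m³)
C4 (13 m³) → container 1 (remaining 5 m³)
C5 (31 m³) → container 3 (remaining 19 m³)
C6 (49 m³) → container 4 (remaining 1 m³)
C7 (39 m³) → container 5 (remaining 11 m³)
C8 (47 m³) → container 6 (remaining 3 m³)
C9 (41 m³) → container 7 (remaining 9 m³)
C10 (5 m³) → container 1 (remaining 0 m³)
C11 (45 m³) → container 8 (remaining 5 m³)
C12 (31 m³) → container 9 (remaining 19 m³)
C13 (34 m³) → container 10 (remaining 16 m³)
C14 (25 m³) → container 11 (remaining 25 m³)
C15 (14 m³) → container 2 (remaining 0 m³)
C16 (9 m³) → container 3 (remaining 10 m³)

11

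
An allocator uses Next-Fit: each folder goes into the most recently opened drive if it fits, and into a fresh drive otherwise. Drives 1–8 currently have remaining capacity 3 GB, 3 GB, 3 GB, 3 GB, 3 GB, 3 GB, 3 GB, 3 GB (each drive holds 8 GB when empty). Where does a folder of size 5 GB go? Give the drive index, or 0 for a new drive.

Next-Fit only looks at drive 8, which has 3 GB free.
5 GB does not fit, so a new drive is opened.

0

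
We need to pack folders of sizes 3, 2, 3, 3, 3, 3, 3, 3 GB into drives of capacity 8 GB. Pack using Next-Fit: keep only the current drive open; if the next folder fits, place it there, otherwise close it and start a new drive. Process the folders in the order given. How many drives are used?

3 GB → drive 1 (remaining 5 GB)
2 GB → drive 1 (remaining 3 GB)
3 GB → drive 1 (remaining 0 GB)
3 GB → drive 2 (remaining 5 GB)
3 GB → drive 2 (remaining 2 GB)
3 GB → drive 3 (remaining 5 GB)
3 GB → drive 3 (remaining 2 GB)
3 GB → drive 4 (remaining 5 GB)
Final drives: [3,2,3] [3,3] [3,3] [3].

4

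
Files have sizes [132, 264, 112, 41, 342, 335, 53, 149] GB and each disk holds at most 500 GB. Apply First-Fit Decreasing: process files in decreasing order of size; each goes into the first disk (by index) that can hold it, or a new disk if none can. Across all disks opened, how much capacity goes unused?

72

Sorted descending: 342, 335, 264, 149, 132, 112, 53, 41.
342 GB → disk 1 (remaining 158 GB)
335 GB → disk 2 (remaining 165 GB)
264 GB → disk 3 (remaining 236 GB)
149 GB → disk 1 (remaining 9 GB)
132 GB → disk 2 (remaining 33 GB)
112 GB → disk 3 (remaining 124 GB)
53 GB → disk 3 (remaining 71 GB)
41 GB → disk 3 (remaining 30 GB)
3 disks × 500 GB = 1500 GB; used 1428 GB; unused 72 GB.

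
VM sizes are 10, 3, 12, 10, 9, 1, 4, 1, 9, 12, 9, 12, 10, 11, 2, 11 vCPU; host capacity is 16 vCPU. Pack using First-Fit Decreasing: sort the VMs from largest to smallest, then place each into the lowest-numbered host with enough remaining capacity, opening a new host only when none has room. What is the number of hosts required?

Sorted descending: 12, 12, 12, 11, 11, 10, 10, 10, 9, 9, 9, 4, 3, 2, 1, 1.
12 vCPU → host 1 (remaining 4 vCPU)
12 vCPU → host 2 (remaining 4 vCPU)
12 vCPU → host 3 (remaining 4 vCPU)
11 vCPU → host 4 (remaining 5 vCPU)
11 vCPU → host 5 (remaining 5 vCPU)
10 vCPU → host 6 (remaining 6 vCPU)
10 vCPU → host 7 (remaining 6 vCPU)
10 vCPU → host 8 (remaining 6 vCPU)
9 vCPU → host 9 (remaining 7 vCPU)
9 vCPU → host 10 (remaining 7 vCPU)
9 vCPU → host 11 (remaining 7 vCPU)
4 vCPU → host 1 (remaining 0 vCPU)
3 vCPU → host 2 (remaining 1 vCPU)
2 vCPU → host 3 (remaining 2 vCPU)
1 vCPU → host 2 (remaining 0 vCPU)
1 vCPU → host 3 (remaining 1 vCPU)

11 hosts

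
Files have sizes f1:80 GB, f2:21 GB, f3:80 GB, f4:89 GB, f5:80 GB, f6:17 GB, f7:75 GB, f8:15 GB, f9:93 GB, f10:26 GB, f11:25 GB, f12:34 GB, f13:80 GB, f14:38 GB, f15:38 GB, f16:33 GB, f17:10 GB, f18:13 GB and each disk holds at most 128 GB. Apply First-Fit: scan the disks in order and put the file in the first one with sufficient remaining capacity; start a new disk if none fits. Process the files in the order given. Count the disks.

disk 1: place f1 (80 GB), 48 GB left
disk 1: place f2 (21 GB), 27 GB left
disk 2: place f3 (80 GB), 48 GB left
disk 3: place f4 (89 GB), 39 GB left
disk 4: place f5 (80 GB), 48 GB left
disk 1: place f6 (17 GB), 10 GB left
disk 5: place f7 (75 GB), 53 GB left
disk 2: place f8 (15 GB), 33 GB left
disk 6: place f9 (93 GB), 35 GB left
disk 2: place f10 (26 GB), 7 GB left
disk 3: place f11 (25 GB), 14 GB left
disk 4: place f12 (34 GB), 14 GB left
disk 7: place f13 (80 GB), 48 GB left
disk 5: place f14 (38 GB), 15 GB left
disk 7: place f15 (38 GB), 10 GB left
disk 6: place f16 (33 GB), 2 GB left
disk 1: place f17 (10 GB), 0 GB left
disk 3: place f18 (13 GB), 1 GB left
Final disks: [80,21,17,10] [80,15,26] [89,25,13] [80,34] [75,38] [93,33] [80,38].

7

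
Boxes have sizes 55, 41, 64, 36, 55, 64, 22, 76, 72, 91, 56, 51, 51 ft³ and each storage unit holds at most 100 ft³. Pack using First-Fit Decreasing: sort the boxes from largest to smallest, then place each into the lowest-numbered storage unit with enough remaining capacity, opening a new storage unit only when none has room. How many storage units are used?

10

Sorted descending: 91, 76, 72, 64, 64, 56, 55, 55, 51, 51, 41, 36, 22.
Put 91 ft³ in storage unit 1; 9 ft³ remain.
Put 76 ft³ in storage unit 2; 24 ft³ remain.
Put 72 ft³ in storage unit 3; 28 ft³ remain.
Put 64 ft³ in storage unit 4; 36 ft³ remain.
Put 64 ft³ in storage unit 5; 36 ft³ remain.
Put 56 ft³ in storage unit 6; 44 ft³ remain.
Put 55 ft³ in storage unit 7; 45 ft³ remain.
Put 55 ft³ in storage unit 8; 45 ft³ remain.
Put 51 ft³ in storage unit 9; 49 ft³ remain.
Put 51 ft³ in storage unit 10; 49 ft³ remain.
Put 41 ft³ in storage unit 6; 3 ft³ remain.
Put 36 ft³ in storage unit 4; 0 ft³ remain.
Put 22 ft³ in storage unit 2; 2 ft³ remain.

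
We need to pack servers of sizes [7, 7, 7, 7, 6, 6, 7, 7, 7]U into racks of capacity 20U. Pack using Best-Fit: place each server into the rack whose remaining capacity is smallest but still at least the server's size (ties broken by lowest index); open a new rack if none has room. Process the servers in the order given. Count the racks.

4

7U → rack 1 (remaining 13U)
7U → rack 1 (remaining 6U)
7U → rack 2 (remaining 13U)
7U → rack 2 (remaining 6U)
6U → rack 1 (remaining 0U)
6U → rack 2 (remaining 0U)
7U → rack 3 (remaining 13U)
7U → rack 3 (remaining 6U)
7U → rack 4 (remaining 13U)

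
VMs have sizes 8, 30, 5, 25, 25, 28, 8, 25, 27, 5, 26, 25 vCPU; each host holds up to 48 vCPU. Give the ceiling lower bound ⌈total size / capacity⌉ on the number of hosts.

Total size = 8 + 30 + 5 + 25 + 25 + 28 + 8 + 25 + 27 + 5 + 26 + 25 = 237 vCPU.
⌈237 / 48⌉ = 5.

5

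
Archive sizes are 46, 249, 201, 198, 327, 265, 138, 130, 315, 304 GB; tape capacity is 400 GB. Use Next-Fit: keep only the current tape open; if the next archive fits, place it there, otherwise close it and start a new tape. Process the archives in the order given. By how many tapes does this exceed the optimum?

Next-Fit: [46,249] [201,198] [327] [265] [138,130] [315] [304] → 7 tapes.
Total size 2173 GB; any packing needs at least ⌈2173/400⌉ = 6 tapes.
An optimal packing achieves that bound: [327,46] [315] [304] [265,130] [249,138] [201,198] → 6 tapes.
Excess: 7 − 6 = 1.

1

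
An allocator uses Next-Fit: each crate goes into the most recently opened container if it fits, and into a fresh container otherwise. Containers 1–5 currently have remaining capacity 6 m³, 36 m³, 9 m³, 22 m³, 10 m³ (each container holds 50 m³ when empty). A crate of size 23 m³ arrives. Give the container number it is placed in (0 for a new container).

0

Next-Fit only looks at container 5, which has 10 m³ free.
23 m³ does not fit, so a new container is opened.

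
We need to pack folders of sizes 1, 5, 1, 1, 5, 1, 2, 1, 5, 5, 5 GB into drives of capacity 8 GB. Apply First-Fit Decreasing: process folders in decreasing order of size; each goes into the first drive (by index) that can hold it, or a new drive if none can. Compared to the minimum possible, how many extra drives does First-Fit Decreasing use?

0

First-Fit Decreasing: [5,2,1] [5,1,1,1] [5,1] [5] [5] → 5 drives.
5 folders exceed 4 GB (half the capacity), and no two of those can share a drive, so at least 5 drives are needed.
So 5 is already optimal.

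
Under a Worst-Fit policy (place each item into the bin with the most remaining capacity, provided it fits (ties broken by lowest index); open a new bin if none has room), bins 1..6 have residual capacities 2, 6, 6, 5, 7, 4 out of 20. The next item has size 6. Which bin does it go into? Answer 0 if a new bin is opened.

Bins with room: bin 2 (6), bin 3 (6), bin 5 (7).
Most room is bin 5 with 7 free.

5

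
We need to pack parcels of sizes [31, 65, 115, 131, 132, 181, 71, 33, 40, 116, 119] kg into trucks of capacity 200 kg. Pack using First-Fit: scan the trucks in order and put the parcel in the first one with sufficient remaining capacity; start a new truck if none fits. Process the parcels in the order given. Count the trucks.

7

31 kg → truck 1 (remaining 169 kg)
65 kg → truck 1 (remaining 104 kg)
115 kg → truck 2 (remaining 85 kg)
131 kg → truck 3 (remaining 69 kg)
132 kg → truck 4 (remaining 68 kg)
181 kg → truck 5 (remaining 19 kg)
71 kg → truck 1 (remaining 33 kg)
33 kg → truck 1 (remaining 0 kg)
40 kg → truck 2 (remaining 45 kg)
116 kg → truck 6 (remaining 84 kg)
119 kg → truck 7 (remaining 81 kg)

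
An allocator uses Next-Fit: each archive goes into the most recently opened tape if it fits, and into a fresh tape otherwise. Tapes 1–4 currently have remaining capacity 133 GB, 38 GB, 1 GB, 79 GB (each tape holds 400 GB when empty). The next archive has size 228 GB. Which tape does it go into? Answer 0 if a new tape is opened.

0

Next-Fit only looks at tape 4, which has 79 GB free.
228 GB does not fit, so a new tape is opened.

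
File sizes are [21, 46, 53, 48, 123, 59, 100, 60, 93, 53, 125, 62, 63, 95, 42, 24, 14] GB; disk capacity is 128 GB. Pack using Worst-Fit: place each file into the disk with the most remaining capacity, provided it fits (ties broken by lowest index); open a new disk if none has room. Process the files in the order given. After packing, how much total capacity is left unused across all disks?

Put 21 GB in disk 1; 107 GB remain.
Put 46 GB in disk 1; 61 GB remain.
Put 53 GB in disk 1; 8 GB remain.
Put 48 GB in disk 2; 80 GB remain.
Put 123 GB in disk 3; 5 GB remain.
Put 59 GB in disk 2; 21 GB remain.
Put 100 GB in disk 4; 28 GB remain.
Put 60 GB in disk 5; 68 GB remain.
Put 93 GB in disk 6; 35 GB remain.
Put 53 GB in disk 5; 15 GB remain.
Put 125 GB in disk 7; 3 GB remain.
Put 62 GB in disk 8; 66 GB remain.
Put 63 GB in disk 8; 3 GB remain.
Put 95 GB in disk 9; 33 GB remain.
Put 42 GB in disk 10; 86 GB remain.
Put 24 GB in disk 10; 62 GB remain.
Put 14 GB in disk 10; 48 GB remain.
10 disks × 128 GB = 1280 GB; used 1081 GB; unused 199 GB.

199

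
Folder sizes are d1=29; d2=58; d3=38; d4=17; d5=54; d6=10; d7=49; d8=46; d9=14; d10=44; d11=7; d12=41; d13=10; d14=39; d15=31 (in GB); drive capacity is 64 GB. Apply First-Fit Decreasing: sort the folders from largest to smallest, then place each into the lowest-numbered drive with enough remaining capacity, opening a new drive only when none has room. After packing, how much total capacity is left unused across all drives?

Sorted descending: 58, 54, 49, 46, 44, 41, 39, 38, 31, 29, 17, 14, 10, 10, 7.
Put 58 GB in drive 1; 6 GB remain.
Put 54 GB in drive 2; 10 GB remain.
Put 49 GB in drive 3; 15 GB remain.
Put 46 GB in drive 4; 18 GB remain.
Put 44 GB in drive 5; 20 GB remain.
Put 41 GB in drive 6; 23 GB remain.
Put 39 GB in drive 7; 25 GB remain.
Put 38 GB in drive 8; 26 GB remain.
Put 31 GB in drive 9; 33 GB remain.
Put 29 GB in drive 9; 4 GB remain.
Put 17 GB in drive 4; 1 GB remain.
Put 14 GB in drive 3; 1 GB remain.
Put 10 GB in drive 2; 0 GB remain.
Put 10 GB in drive 5; 10 GB remain.
Put 7 GB in drive 5; 3 GB remain.
9 drives × 64 GB = 576 GB; used 487 GB; unused 89 GB.

89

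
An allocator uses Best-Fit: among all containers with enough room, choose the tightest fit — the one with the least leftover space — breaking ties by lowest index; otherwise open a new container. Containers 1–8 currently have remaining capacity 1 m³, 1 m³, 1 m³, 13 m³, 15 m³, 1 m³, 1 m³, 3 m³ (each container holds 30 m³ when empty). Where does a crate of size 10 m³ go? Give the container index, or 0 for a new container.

Containers with room: container 4 (13 m³), container 5 (15 m³).
Tightest fit is container 4 with 13 m³ free.

4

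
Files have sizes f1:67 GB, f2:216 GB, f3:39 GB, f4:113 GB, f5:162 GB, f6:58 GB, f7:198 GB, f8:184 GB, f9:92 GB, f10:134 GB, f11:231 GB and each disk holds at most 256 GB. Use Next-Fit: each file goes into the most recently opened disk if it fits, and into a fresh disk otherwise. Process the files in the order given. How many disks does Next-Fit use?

8

f1 (67 GB) → disk 1 (remaining 189 GB)
f2 (216 GB) → disk 2 (remaining 40 GB)
f3 (39 GB) → disk 2 (remaining 1 GB)
f4 (113 GB) → disk 3 (remaining 143 GB)
f5 (162 GB) → disk 4 (remaining 94 GB)
f6 (58 GB) → disk 4 (remaining 36 GB)
f7 (198 GB) → disk 5 (remaining 58 GB)
f8 (184 GB) → disk 6 (remaining 72 GB)
f9 (92 GB) → disk 7 (remaining 164 GB)
f10 (134 GB) → disk 7 (remaining 30 GB)
f11 (231 GB) → disk 8 (remaining 25 GB)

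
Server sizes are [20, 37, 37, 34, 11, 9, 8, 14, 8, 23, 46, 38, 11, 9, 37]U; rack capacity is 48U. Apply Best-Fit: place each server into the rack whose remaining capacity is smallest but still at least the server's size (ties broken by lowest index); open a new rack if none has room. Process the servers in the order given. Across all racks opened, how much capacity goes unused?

42

Put 20U in rack 1; 28U remain.
Put 37U in rack 2; 11U remain.
Put 37U in rack 3; 11U remain.
Put 34U in rack 4; 14U remain.
Put 11U in rack 2; 0U remain.
Put 9U in rack 3; 2U remain.
Put 8U in rack 4; 6U remain.
Put 14U in rack 1; 14U remain.
Put 8U in rack 1; 6U remain.
Put 23U in rack 5; 25U remain.
Put 46U in rack 6; 2U remain.
Put 38U in rack 7; 10U remain.
Put 11U in rack 5; 14U remain.
Put 9U in rack 7; 1U remain.
Put 37U in rack 8; 11U remain.
8 racks × 48U = 384U; used 342U; unused 42U.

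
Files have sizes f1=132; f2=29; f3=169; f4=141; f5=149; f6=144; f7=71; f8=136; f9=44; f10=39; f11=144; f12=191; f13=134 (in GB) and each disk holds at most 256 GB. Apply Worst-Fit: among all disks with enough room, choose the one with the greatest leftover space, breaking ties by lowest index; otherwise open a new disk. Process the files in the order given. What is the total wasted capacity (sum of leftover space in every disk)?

disk 1: place f1 (132 GB), 124 GB left
disk 1: place f2 (29 GB), 95 GB left
disk 2: place f3 (169 GB), 87 GB left
disk 3: place f4 (141 GB), 115 GB left
disk 4: place f5 (149 GB), 107 GB left
disk 5: place f6 (144 GB), 112 GB left
disk 3: place f7 (71 GB), 44 GB left
disk 6: place f8 (136 GB), 120 GB left
disk 6: place f9 (44 GB), 76 GB left
disk 5: place f10 (39 GB), 73 GB left
disk 7: place f11 (144 GB), 112 GB left
disk 8: place f12 (191 GB), 65 GB left
disk 9: place f13 (134 GB), 122 GB left
9 disks × 256 GB = 2304 GB; used 1523 GB; unused 781 GB.

781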